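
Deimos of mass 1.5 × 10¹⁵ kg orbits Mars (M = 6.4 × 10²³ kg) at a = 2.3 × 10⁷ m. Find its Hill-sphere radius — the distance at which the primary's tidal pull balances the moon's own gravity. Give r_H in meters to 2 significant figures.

r_H ≈ a (m/3M)^(1/3)
    = (2.3 × 10⁷) × (1.5 × 10¹⁵ / (3 × 6.4 × 10²³))^(1/3)
    = 2.1 × 10⁴ m

2.1 × 10⁴ m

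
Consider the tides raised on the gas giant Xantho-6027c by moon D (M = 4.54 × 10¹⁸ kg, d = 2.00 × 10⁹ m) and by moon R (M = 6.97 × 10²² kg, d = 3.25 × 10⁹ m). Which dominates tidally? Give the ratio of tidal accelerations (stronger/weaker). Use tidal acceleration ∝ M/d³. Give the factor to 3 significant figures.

Compare M/d³ for the two perturbers:
Moon D: (4.54 × 10¹⁸) / (2.00 × 10⁹)³ = 5.675 × 10⁻¹⁰
Moon R: (6.97 × 10²²) / (3.25 × 10⁹)³ = 2.030 × 10⁻⁶
Ratio (larger/smaller) = 3580

Moon R, by a factor of ≈ 3580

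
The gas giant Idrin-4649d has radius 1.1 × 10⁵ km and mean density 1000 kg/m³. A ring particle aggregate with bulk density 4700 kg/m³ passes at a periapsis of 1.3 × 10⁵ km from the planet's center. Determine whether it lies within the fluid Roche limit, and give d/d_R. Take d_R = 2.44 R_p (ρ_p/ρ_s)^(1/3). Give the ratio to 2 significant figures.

inside; d/d_R ≈ 0.81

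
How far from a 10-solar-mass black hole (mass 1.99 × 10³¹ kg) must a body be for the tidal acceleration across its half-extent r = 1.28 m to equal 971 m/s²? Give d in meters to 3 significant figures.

1.52 × 10⁶ m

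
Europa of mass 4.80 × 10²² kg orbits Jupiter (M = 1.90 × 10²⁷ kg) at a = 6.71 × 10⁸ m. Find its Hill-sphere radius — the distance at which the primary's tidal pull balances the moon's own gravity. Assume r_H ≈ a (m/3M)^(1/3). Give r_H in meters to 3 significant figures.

r_H ≈ a (m/3M)^(1/3)
    = (6.71 × 10⁸) × (4.80 × 10²² / (3 × 1.90 × 10²⁷))^(1/3)
    = 1.37 × 10⁷ m

1.37 × 10⁷ m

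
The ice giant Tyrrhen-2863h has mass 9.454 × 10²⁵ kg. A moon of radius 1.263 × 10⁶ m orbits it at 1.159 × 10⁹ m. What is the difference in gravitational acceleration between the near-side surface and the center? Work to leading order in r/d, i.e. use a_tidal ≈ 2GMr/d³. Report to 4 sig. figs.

a_tidal = 2GMr/d³
        = 2 × (6.674 × 10⁻¹¹) × (9.454 × 10²⁵) × (1.263 × 10⁶) / (1.159 × 10⁹)³
        = 1.024 × 10⁻⁵ m/s²

1.024 × 10⁻⁵ m/s²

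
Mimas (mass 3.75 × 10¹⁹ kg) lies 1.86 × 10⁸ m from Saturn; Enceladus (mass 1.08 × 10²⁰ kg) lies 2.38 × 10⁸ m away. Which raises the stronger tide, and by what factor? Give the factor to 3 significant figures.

Enceladus, by a factor of ≈ 1.37

Compare M/d³ for the two perturbers:
Mimas: (3.75 × 10¹⁹) / (1.86 × 10⁸)³ = 5.828 × 10⁻⁶
Enceladus: (1.08 × 10²⁰) / (2.38 × 10⁸)³ = 8.011 × 10⁻⁶
Ratio (larger/smaller) = 1.37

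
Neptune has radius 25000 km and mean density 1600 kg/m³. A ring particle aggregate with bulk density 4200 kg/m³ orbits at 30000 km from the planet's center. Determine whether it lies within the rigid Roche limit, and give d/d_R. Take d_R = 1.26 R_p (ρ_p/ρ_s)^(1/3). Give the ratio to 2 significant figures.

outside; d/d_R ≈ 1.3

d_R = 1.26 × (25000 km) × (1600/4200)^(1/3) = 22830 km
d/d_R = (30000) / (22830) = 1.3
Since d/d_R > 1, the body is outside the Roche limit.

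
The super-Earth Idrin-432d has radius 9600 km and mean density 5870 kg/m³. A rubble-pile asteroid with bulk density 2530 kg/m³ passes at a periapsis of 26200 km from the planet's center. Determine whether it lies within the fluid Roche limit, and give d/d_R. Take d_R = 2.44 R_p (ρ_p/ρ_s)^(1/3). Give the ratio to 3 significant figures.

d_R = 2.44 × (9600 km) × (5870/2530)^(1/3) = 31010 km
d/d_R = (26200) / (31010) = 0.845
Since d/d_R < 1, the body is inside the Roche limit.

inside; d/d_R ≈ 0.845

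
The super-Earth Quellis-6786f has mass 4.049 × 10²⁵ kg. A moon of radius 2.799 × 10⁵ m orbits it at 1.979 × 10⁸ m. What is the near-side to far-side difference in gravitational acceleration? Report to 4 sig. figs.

The field gradient is 2GM/d³; across the full diameter 2r the difference is 4GMr/d³.
Δg = 4GMr/d³
   = 4 × (6.674 × 10⁻¹¹) × (4.049 × 10²⁵) × (2.799 × 10⁵) / (1.979 × 10⁸)³
   = 3.904 × 10⁻⁴ m/s²

3.904 × 10⁻⁴ m/s²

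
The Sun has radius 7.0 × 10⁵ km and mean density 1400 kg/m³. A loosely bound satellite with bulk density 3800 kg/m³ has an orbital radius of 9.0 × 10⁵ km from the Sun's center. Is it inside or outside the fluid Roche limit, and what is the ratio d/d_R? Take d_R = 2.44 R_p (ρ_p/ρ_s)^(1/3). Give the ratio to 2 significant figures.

inside; d/d_R ≈ 0.74

d_R = 2.44 × (7.0 × 10⁵ km) × (1400/3800)^(1/3) = 1.224 × 10⁶ km
d/d_R = (9.0 × 10⁵) / (1.224 × 10⁶) = 0.74
Since d/d_R < 1, the body is inside the Roche limit.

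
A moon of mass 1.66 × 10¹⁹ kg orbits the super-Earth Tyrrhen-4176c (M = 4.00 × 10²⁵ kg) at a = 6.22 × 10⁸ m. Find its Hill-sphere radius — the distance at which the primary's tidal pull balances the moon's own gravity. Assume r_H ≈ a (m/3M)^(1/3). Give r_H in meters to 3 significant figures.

3.22 × 10⁶ m

r_H ≈ a (m/3M)^(1/3)
    = (6.22 × 10⁸) × (1.66 × 10¹⁹ / (3 × 4.00 × 10²⁵))^(1/3)
    = 3.22 × 10⁶ m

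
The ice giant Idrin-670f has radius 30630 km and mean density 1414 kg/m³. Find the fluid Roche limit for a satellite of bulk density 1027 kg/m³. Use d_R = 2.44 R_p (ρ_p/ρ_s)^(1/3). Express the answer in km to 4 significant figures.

d_R = 2.44 × 30630 km × (1414/1027)^(1/3)
    = 83140 km

83140 km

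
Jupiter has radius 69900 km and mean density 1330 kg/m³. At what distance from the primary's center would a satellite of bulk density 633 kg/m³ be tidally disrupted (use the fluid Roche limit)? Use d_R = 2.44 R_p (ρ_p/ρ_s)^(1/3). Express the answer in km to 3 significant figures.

d_R = 2.44 × 69900 km × (1330/633)^(1/3)
    = 2.18 × 10⁵ km

2.18 × 10⁵ km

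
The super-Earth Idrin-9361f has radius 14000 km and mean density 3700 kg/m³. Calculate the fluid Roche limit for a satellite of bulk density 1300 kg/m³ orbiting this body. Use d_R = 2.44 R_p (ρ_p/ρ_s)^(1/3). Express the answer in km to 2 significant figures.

48000 km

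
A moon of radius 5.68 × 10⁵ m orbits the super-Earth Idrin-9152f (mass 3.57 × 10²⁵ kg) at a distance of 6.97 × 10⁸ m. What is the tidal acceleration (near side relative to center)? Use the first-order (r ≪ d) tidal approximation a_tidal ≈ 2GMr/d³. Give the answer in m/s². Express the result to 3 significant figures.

7.99 × 10⁻⁶ m/s²

Differencing GM/(d−r)² and GM/d² to first order in r/d gives 2GMr/d³.
Δa = 2GMr/d³
   = 2 × (6.674 × 10⁻¹¹) × (3.57 × 10²⁵) × (5.68 × 10⁵) / (6.97 × 10⁸)³
   = 7.99 × 10⁻⁶ m/s²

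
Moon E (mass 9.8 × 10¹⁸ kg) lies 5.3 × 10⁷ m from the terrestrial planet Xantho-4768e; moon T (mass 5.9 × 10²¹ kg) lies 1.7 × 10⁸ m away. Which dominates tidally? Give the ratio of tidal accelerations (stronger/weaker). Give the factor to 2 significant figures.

Moon T, by a factor of ≈ 18

Compare M/d³ for the two perturbers:
Moon E: (9.8 × 10¹⁸) / (5.3 × 10⁷)³ = 6.583 × 10⁻⁵
Moon T: (5.9 × 10²¹) / (1.7 × 10⁸)³ = 1.201 × 10⁻³
Ratio (larger/smaller) = 18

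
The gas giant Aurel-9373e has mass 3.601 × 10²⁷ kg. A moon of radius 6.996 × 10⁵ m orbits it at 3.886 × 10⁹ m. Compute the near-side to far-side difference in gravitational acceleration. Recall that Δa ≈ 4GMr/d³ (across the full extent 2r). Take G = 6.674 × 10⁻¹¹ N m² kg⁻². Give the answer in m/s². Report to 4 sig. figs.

1.146 × 10⁻⁵ m/s²

Differencing GM/(d−r)² and GM/(d+r)² to first order in r/d gives 4GMr/d³.
Δg = 4GMr/d³
   = 4 × (6.674 × 10⁻¹¹) × (3.601 × 10²⁷) × (6.996 × 10⁵) / (3.886 × 10⁹)³
   = 1.146 × 10⁻⁵ m/s²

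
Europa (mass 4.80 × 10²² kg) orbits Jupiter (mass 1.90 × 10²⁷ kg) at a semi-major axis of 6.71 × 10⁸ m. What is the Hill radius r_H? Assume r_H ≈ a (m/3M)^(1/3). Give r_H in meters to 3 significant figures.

r_H ≈ a (m/3M)^(1/3)
    = (6.71 × 10⁸) × (4.80 × 10²² / (3 × 1.90 × 10²⁷))^(1/3)
    = 1.37 × 10⁷ m

1.37 × 10⁷ m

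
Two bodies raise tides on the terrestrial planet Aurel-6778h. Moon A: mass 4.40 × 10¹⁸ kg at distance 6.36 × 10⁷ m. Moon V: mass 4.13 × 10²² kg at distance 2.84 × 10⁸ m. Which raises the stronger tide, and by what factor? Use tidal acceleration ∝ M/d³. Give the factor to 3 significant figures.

Moon V, by a factor of ≈ 105

Tidal acceleration ∝ M/d³, so compare M/d³ for each.
Moon A: (4.40 × 10¹⁸) / (6.36 × 10⁷)³ = 1.710 × 10⁻⁵
Moon V: (4.13 × 10²²) / (2.84 × 10⁸)³ = 1.803 × 10⁻³
Ratio (larger/smaller) = 105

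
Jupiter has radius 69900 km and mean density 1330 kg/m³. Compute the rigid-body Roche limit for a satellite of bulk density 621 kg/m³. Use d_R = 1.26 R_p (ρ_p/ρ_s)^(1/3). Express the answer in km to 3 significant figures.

d_R = 1.26 × 69900 km × (1330/621)^(1/3)
    = 1.14 × 10⁵ km

1.14 × 10⁵ km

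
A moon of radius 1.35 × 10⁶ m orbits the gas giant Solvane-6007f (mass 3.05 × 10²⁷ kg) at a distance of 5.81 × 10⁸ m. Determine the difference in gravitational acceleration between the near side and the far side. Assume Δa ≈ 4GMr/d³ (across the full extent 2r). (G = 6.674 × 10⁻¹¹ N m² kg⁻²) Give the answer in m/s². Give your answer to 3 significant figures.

5.60 × 10⁻³ m/s²

The field gradient is 2GM/d³; across the full diameter 2r the difference is 4GMr/d³.
a_tidal = 4GMr/d³
        = 4 × (6.674 × 10⁻¹¹) × (3.05 × 10²⁷) × (1.35 × 10⁶) / (5.81 × 10⁸)³
        = 5.60 × 10⁻³ m/s²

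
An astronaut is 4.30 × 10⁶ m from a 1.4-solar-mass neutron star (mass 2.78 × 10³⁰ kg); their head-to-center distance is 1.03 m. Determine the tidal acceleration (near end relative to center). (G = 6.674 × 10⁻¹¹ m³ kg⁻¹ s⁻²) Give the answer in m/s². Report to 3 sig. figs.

4.81 m/s²

Δg = 2GMr/d³
   = 2 × (6.674 × 10⁻¹¹) × (2.78 × 10³⁰) × (1.03) / (4.30 × 10⁶)³
   = 4.81 m/s²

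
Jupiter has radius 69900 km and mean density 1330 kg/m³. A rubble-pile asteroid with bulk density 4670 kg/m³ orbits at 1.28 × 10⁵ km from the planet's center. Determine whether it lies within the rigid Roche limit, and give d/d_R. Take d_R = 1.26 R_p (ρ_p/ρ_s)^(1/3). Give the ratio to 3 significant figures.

outside; d/d_R ≈ 2.21

d_R = 1.26 × (69900 km) × (1330/4670)^(1/3) = 57950 km
d/d_R = (1.28 × 10⁵) / (57950) = 2.21
Since d/d_R > 1, the body is outside the Roche limit.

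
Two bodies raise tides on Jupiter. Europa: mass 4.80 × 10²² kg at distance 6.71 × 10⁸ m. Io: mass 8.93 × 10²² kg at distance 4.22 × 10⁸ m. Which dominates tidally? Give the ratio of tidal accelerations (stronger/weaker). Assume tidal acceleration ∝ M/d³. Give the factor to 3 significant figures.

The tide-raising term goes as M/d³ (the gradient of a 1/d² field).
Europa: (4.80 × 10²²) / (6.71 × 10⁸)³ = 1.589 × 10⁻⁴
Io: (8.93 × 10²²) / (4.22 × 10⁸)³ = 1.188 × 10⁻³
Ratio (larger/smaller) = 7.48

Io, by a factor of ≈ 7.48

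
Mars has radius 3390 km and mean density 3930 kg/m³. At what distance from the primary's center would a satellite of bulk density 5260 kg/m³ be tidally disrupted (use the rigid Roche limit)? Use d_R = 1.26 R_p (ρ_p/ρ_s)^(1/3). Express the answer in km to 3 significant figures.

d_R = 1.26 × 3390 km × (3930/5260)^(1/3)
    = 3880 km

3880 km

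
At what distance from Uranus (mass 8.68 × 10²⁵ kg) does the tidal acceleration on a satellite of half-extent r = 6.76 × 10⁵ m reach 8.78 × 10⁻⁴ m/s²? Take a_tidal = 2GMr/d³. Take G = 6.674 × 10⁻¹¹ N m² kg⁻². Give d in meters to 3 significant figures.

2.07 × 10⁸ m

2GMr/d³ = a_tidal  ⇒  d = (2GMr / a_tidal)^(1/3)
d = (2 × 6.674×10⁻¹¹ × (8.68 × 10²⁵) × (6.76 × 10⁵) / (8.78 × 10⁻⁴))^(1/3)
  = 2.07 × 10⁸ m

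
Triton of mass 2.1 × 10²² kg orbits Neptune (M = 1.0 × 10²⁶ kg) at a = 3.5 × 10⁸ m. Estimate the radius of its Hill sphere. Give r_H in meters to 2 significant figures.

1.4 × 10⁷ m

r_H ≈ a (m/3M)^(1/3)
    = (3.5 × 10⁸) × (2.1 × 10²² / (3 × 1.0 × 10²⁶))^(1/3)
    = 1.4 × 10⁷ m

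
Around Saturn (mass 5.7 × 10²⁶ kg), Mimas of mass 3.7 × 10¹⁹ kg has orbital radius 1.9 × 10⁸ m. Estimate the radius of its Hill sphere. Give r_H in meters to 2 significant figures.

5.3 × 10⁵ m

r_H ≈ a (m/3M)^(1/3)
    = (1.9 × 10⁸) × (3.7 × 10¹⁹ / (3 × 5.7 × 10²⁶))^(1/3)
    = 5.3 × 10⁵ m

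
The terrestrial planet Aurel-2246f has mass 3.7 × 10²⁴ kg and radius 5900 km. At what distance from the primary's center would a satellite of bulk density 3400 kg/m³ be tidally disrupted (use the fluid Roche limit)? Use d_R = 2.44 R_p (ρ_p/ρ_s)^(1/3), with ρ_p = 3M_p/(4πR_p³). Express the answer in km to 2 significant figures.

ρ_p = 3M_p/(4πR_p³) = 3 × (3.7 × 10²⁴) / (4π × (5.9 × 10⁶ m)³) = 4300 kg/m³
d_R = 2.44 × 5900 km × (4300/3400)^(1/3)
    = 16000 km

16000 km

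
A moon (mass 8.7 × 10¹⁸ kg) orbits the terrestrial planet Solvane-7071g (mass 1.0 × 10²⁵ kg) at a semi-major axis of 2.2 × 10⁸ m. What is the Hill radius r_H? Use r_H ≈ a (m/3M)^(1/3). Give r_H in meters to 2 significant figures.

1.5 × 10⁶ m

r_H ≈ a (m/3M)^(1/3)
    = (2.2 × 10⁸) × (8.7 × 10¹⁸ / (3 × 1.0 × 10²⁵))^(1/3)
    = 1.5 × 10⁶ m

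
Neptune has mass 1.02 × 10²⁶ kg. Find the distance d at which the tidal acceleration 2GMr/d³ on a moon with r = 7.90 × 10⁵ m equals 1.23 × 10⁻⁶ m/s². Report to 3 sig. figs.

2GMr/d³ = a_tidal  ⇒  d = (2GMr / a_tidal)^(1/3)
d = (2 × 6.674×10⁻¹¹ × (1.02 × 10²⁶) × (7.90 × 10⁵) / (1.23 × 10⁻⁶))^(1/3)
  = 2.06 × 10⁹ m

2.06 × 10⁹ m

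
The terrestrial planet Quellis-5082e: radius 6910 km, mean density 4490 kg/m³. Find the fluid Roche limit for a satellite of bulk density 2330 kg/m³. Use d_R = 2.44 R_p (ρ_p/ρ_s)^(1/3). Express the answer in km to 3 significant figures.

21000 km

d_R = 2.44 × 6910 km × (4490/2330)^(1/3)
    = 21000 km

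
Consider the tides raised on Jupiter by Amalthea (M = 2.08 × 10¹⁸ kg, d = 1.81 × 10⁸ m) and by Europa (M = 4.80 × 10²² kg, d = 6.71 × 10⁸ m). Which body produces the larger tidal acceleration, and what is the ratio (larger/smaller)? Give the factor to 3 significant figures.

Compare M/d³ for the two perturbers:
Amalthea: (2.08 × 10¹⁸) / (1.81 × 10⁸)³ = 3.508 × 10⁻⁷
Europa: (4.80 × 10²²) / (6.71 × 10⁸)³ = 1.589 × 10⁻⁴
Ratio (larger/smaller) = 453

Europa, by a factor of ≈ 453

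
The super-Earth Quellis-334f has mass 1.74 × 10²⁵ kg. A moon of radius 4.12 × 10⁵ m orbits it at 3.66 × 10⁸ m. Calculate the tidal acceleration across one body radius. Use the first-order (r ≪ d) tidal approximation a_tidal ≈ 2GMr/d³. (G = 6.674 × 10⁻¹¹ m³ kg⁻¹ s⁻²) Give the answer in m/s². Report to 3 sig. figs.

1.95 × 10⁻⁵ m/s²

Since r ≪ d, expand the inverse-square field across one radius to get the leading 2GMr/d³ term.
Δa = 2GMr/d³
   = 2 × (6.674 × 10⁻¹¹) × (1.74 × 10²⁵) × (4.12 × 10⁵) / (3.66 × 10⁸)³
   = 1.95 × 10⁻⁵ m/s²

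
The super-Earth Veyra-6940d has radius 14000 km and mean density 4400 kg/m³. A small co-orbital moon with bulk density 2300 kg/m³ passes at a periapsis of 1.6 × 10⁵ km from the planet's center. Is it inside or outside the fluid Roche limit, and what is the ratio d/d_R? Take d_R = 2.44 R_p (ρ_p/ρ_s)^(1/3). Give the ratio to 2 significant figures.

outside; d/d_R ≈ 3.8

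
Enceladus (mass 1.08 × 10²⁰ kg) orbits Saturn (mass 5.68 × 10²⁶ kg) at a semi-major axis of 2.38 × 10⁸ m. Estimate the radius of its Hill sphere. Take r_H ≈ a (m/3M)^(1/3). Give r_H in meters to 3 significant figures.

9.49 × 10⁵ m

r_H ≈ a (m/3M)^(1/3)
    = (2.38 × 10⁸) × (1.08 × 10²⁰ / (3 × 5.68 × 10²⁶))^(1/3)
    = 9.49 × 10⁵ m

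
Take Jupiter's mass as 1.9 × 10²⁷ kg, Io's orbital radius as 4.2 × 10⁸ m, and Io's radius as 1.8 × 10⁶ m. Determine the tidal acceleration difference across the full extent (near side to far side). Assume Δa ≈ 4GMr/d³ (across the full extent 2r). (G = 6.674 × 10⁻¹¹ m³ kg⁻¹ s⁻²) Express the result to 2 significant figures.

1.2 × 10⁻² m/s²

The field gradient is 2GM/d³; across the full diameter 2r the difference is 4GMr/d³.
Δg = 4GMr/d³
   = 4 × (6.674 × 10⁻¹¹) × (1.9 × 10²⁷) × (1.8 × 10⁶) / (4.2 × 10⁸)³
   = 1.2 × 10⁻² m/s²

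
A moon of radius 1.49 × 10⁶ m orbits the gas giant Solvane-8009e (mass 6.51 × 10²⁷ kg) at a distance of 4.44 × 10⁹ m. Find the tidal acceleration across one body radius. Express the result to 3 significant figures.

1.48 × 10⁻⁵ m/s²

Δg = 2GMr/d³
   = 2 × (6.674 × 10⁻¹¹) × (6.51 × 10²⁷) × (1.49 × 10⁶) / (4.44 × 10⁹)³
   = 1.48 × 10⁻⁵ m/s²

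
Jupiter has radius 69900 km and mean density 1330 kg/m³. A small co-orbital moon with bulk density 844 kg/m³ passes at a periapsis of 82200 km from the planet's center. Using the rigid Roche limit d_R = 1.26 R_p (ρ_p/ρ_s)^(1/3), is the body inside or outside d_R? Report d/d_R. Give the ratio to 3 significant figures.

inside; d/d_R ≈ 0.802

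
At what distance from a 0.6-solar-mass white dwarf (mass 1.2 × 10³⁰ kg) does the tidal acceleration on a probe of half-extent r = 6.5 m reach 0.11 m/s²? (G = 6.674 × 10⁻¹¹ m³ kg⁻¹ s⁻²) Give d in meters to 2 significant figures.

2.1 × 10⁷ m

2GMr/d³ = a_tidal  ⇒  d = (2GMr / a_tidal)^(1/3)
d = (2 × 6.674×10⁻¹¹ × (1.2 × 10³⁰) × (6.5) / (0.11))^(1/3)
  = 2.1 × 10⁷ m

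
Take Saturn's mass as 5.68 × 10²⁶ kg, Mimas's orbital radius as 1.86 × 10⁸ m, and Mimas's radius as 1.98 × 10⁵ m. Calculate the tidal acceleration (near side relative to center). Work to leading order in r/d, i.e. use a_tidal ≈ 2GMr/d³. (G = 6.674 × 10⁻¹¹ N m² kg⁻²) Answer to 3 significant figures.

2.33 × 10⁻³ m/s²

a_tidal = 2GMr/d³
        = 2 × (6.674 × 10⁻¹¹) × (5.68 × 10²⁶) × (1.98 × 10⁵) / (1.86 × 10⁸)³
        = 2.33 × 10⁻³ m/s²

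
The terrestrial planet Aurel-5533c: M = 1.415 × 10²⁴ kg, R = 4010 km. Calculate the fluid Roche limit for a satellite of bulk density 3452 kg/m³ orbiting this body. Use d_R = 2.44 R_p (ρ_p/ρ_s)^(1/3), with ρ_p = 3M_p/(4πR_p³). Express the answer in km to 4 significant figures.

11240 km

ρ_p = 3M_p/(4πR_p³) = 3 × (1.415 × 10²⁴) / (4π × (4.010 × 10⁶ m)³) = 5239 kg/m³
d_R = 2.44 × 4010 km × (5239/3452)^(1/3)
    = 11240 km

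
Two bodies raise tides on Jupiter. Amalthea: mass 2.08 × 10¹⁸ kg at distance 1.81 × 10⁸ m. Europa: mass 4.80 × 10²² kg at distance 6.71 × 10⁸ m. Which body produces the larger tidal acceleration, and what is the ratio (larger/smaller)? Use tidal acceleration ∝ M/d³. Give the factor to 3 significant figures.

Europa, by a factor of ≈ 453

Tidal acceleration ∝ M/d³, so compare M/d³ for each.
Amalthea: (2.08 × 10¹⁸) / (1.81 × 10⁸)³ = 3.508 × 10⁻⁷
Europa: (4.80 × 10²²) / (6.71 × 10⁸)³ = 1.589 × 10⁻⁴
Ratio (larger/smaller) = 453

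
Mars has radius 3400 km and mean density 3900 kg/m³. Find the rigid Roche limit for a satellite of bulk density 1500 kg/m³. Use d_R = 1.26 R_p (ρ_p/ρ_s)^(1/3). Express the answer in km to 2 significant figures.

d_R = 1.26 × 3400 km × (3900/1500)^(1/3)
    = 5900 km

5900 km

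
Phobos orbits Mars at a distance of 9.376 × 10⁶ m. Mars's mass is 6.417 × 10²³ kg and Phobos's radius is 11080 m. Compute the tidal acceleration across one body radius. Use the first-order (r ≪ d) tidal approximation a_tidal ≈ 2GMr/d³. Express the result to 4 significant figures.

1.151 × 10⁻³ m/s²

The tidal stretch is the gradient of GM/d² times the body's extent r, hence the 1/d³ dependence.
a_tidal = 2GMr/d³
        = 2 × (6.674 × 10⁻¹¹) × (6.417 × 10²³) × (11080) / (9.376 × 10⁶)³
        = 1.151 × 10⁻³ m/s²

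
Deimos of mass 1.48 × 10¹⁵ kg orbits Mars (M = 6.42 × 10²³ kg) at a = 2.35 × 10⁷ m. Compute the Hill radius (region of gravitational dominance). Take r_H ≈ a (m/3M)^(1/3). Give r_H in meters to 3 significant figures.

2.15 × 10⁴ m

r_H ≈ a (m/3M)^(1/3)
    = (2.35 × 10⁷) × (1.48 × 10¹⁵ / (3 × 6.42 × 10²³))^(1/3)
    = 2.15 × 10⁴ m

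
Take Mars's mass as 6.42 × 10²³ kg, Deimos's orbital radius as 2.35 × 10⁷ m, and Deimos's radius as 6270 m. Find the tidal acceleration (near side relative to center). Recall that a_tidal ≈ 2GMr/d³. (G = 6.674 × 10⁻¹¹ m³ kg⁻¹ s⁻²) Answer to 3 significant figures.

Δa = 2GMr/d³
   = 2 × (6.674 × 10⁻¹¹) × (6.42 × 10²³) × (6270) / (2.35 × 10⁷)³
   = 4.14 × 10⁻⁵ m/s²

4.14 × 10⁻⁵ m/s²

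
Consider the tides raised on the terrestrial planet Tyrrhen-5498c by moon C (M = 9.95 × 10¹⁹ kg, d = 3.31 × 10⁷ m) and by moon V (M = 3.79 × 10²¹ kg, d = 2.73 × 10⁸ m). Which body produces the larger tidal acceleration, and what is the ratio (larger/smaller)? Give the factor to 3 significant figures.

Moon C, by a factor of ≈ 14.7

Tidal stretch scales as M/d³; compute that for each body.
Moon C: (9.95 × 10¹⁹) / (3.31 × 10⁷)³ = 2.744 × 10⁻³
Moon V: (3.79 × 10²¹) / (2.73 × 10⁸)³ = 1.863 × 10⁻⁴
Ratio (larger/smaller) = 14.7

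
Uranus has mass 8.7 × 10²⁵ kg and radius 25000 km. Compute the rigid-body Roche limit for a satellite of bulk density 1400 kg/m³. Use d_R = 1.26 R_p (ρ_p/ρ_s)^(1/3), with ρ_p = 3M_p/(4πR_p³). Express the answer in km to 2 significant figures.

31000 km

ρ_p = 3M_p/(4πR_p³) = 3 × (8.7 × 10²⁵) / (4π × (2.5 × 10⁷ m)³) = 1300 kg/m³
d_R = 1.26 × 25000 km × (1300/1400)^(1/3)
    = 31000 km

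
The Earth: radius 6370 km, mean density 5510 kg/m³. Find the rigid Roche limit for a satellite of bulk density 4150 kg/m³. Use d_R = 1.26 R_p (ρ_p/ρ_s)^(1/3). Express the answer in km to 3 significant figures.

d_R = 1.26 × 6370 km × (5510/4150)^(1/3)
    = 8820 km

8820 km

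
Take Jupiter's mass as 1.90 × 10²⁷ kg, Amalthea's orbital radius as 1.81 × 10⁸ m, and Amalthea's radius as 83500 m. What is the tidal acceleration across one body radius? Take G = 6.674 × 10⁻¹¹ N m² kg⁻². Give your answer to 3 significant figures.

Δa = 2GMr/d³
   = 2 × (6.674 × 10⁻¹¹) × (1.90 × 10²⁷) × (83500) / (1.81 × 10⁸)³
   = 3.57 × 10⁻³ m/s²

3.57 × 10⁻³ m/s²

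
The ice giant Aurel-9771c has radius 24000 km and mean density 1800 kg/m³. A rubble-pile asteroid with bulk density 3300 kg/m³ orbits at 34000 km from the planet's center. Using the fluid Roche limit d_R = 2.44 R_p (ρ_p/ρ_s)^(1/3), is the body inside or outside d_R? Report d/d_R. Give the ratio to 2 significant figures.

d_R = 2.44 × (24000 km) × (1800/3300)^(1/3) = 47850 km
d/d_R = (34000) / (47850) = 0.71
Since d/d_R < 1, the body is inside the Roche limit.

inside; d/d_R ≈ 0.71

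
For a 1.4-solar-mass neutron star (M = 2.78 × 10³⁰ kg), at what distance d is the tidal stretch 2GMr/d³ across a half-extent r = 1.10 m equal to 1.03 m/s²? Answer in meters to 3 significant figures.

2GMr/d³ = a_tidal  ⇒  d = (2GMr / a_tidal)^(1/3)
d = (2 × 6.674×10⁻¹¹ × (2.78 × 10³⁰) × (1.10) / (1.03))^(1/3)
  = 7.35 × 10⁶ m

7.35 × 10⁶ m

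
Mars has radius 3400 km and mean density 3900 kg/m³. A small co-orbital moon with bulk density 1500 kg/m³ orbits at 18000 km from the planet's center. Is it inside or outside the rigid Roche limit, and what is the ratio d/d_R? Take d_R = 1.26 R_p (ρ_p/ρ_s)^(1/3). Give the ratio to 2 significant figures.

d_R = 1.26 × (3400 km) × (3900/1500)^(1/3) = 5891 km
d/d_R = (18000) / (5891) = 3.1
Since d/d_R > 1, the body is outside the Roche limit.

outside; d/d_R ≈ 3.1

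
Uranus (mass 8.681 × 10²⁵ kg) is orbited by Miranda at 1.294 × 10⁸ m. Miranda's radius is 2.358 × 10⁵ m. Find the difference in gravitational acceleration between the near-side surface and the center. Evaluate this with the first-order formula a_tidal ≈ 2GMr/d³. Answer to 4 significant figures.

Δg = 2GMr/d³
   = 2 × (6.674 × 10⁻¹¹) × (8.681 × 10²⁵) × (2.358 × 10⁵) / (1.294 × 10⁸)³
   = 1.261 × 10⁻³ m/s²

1.261 × 10⁻³ m/s²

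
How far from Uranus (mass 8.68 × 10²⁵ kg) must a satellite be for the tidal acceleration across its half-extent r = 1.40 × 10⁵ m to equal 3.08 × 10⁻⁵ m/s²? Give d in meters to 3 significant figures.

2GMr/d³ = a_tidal  ⇒  d = (2GMr / a_tidal)^(1/3)
d = (2 × 6.674×10⁻¹¹ × (8.68 × 10²⁵) × (1.40 × 10⁵) / (3.08 × 10⁻⁵))^(1/3)
  = 3.75 × 10⁸ m

3.75 × 10⁸ m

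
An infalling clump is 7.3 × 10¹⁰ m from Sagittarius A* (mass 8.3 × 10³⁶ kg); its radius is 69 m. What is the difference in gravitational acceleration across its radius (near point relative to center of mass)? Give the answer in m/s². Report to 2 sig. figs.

2.0 × 10⁻⁴ m/s²

a_tidal = 2GMr/d³
        = 2 × (6.674 × 10⁻¹¹) × (8.3 × 10³⁶) × (69) / (7.3 × 10¹⁰)³
        = 2.0 × 10⁻⁴ m/s²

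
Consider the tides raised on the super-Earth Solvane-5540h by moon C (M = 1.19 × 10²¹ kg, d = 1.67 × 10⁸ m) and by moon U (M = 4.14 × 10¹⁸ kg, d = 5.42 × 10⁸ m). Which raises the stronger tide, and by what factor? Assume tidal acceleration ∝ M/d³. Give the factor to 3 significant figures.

Moon C, by a factor of ≈ 9830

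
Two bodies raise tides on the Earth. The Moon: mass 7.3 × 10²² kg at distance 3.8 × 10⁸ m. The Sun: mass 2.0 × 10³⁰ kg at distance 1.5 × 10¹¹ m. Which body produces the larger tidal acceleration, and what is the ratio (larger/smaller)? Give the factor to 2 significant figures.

Compare M/d³ for the two perturbers:
The Moon: (7.3 × 10²²) / (3.8 × 10⁸)³ = 1.330 × 10⁻³
The Sun: (2.0 × 10³⁰) / (1.5 × 10¹¹)³ = 5.926 × 10⁻⁴
Ratio (larger/smaller) = 2.2

The Moon, by a factor of ≈ 2.2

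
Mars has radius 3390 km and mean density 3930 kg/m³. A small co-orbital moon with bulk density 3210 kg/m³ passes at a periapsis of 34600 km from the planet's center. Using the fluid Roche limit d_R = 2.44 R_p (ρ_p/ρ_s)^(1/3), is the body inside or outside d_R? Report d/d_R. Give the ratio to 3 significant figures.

d_R = 2.44 × (3390 km) × (3930/3210)^(1/3) = 8849 km
d/d_R = (34600) / (8849) = 3.91
Since d/d_R > 1, the body is outside the Roche limit.

outside; d/d_R ≈ 3.91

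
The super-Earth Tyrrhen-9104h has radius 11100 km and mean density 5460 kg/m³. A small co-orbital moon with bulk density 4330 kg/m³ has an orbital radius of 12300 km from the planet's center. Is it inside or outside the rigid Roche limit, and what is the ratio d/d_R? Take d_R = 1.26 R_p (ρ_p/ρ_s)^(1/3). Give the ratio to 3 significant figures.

inside; d/d_R ≈ 0.814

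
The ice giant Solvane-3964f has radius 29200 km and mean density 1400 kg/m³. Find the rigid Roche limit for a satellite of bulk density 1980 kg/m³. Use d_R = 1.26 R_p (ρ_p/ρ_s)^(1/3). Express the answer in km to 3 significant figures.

d_R = 1.26 × 29200 km × (1400/1980)^(1/3)
    = 32800 km

32800 km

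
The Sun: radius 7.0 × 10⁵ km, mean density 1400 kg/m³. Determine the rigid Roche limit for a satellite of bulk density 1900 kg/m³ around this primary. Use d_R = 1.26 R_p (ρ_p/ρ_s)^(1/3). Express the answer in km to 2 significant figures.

8.0 × 10⁵ km

d_R = 1.26 × 7.0 × 10⁵ km × (1400/1900)^(1/3)
    = 8.0 × 10⁵ km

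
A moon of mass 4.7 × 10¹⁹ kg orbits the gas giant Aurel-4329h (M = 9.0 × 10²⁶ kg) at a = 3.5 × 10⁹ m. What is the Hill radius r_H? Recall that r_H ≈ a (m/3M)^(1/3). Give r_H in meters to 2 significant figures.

9.1 × 10⁶ m

r_H ≈ a (m/3M)^(1/3)
    = (3.5 × 10⁹) × (4.7 × 10¹⁹ / (3 × 9.0 × 10²⁶))^(1/3)
    = 9.1 × 10⁶ m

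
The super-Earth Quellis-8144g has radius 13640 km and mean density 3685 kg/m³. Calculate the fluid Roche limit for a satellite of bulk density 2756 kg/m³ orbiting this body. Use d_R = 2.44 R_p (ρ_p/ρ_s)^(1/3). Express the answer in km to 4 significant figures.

d_R = 2.44 × 13640 km × (3685/2756)^(1/3)
    = 36670 km

36670 km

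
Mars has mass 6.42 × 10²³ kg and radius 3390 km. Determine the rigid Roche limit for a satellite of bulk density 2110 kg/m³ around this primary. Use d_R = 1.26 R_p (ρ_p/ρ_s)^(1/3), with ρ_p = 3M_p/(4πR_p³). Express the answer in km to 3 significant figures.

5260 km

ρ_p = 3M_p/(4πR_p³) = 3 × (6.42 × 10²³) / (4π × (3.39 × 10⁶ m)³) = 3930 kg/m³
d_R = 1.26 × 3390 km × (3930/2110)^(1/3)
    = 5260 km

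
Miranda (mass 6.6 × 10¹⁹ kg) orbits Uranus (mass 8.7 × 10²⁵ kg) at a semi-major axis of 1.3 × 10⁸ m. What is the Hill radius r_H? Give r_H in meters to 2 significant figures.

r_H ≈ a (m/3M)^(1/3)
    = (1.3 × 10⁸) × (6.6 × 10¹⁹ / (3 × 8.7 × 10²⁵))^(1/3)
    = 8.2 × 10⁵ m

8.2 × 10⁵ m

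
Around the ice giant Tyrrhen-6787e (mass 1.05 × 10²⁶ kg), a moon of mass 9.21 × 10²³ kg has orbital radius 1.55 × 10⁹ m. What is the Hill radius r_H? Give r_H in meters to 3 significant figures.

2.22 × 10⁸ m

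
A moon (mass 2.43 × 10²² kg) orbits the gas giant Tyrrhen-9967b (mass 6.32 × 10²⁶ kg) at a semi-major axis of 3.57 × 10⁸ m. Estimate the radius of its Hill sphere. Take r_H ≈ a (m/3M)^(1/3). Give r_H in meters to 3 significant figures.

r_H ≈ a (m/3M)^(1/3)
    = (3.57 × 10⁸) × (2.43 × 10²² / (3 × 6.32 × 10²⁶))^(1/3)
    = 8.35 × 10⁶ m

8.35 × 10⁶ m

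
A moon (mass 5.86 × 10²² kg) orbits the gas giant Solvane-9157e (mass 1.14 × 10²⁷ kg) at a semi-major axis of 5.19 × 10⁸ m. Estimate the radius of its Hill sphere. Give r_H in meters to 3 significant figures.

r_H ≈ a (m/3M)^(1/3)
    = (5.19 × 10⁸) × (5.86 × 10²² / (3 × 1.14 × 10²⁷))^(1/3)
    = 1.34 × 10⁷ m

1.34 × 10⁷ m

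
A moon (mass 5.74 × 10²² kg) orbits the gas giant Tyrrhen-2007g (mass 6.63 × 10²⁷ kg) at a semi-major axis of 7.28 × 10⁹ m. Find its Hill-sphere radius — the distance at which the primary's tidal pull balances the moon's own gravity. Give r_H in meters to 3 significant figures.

r_H ≈ a (m/3M)^(1/3)
    = (7.28 × 10⁹) × (5.74 × 10²² / (3 × 6.63 × 10²⁷))^(1/3)
    = 1.04 × 10⁸ m

1.04 × 10⁸ m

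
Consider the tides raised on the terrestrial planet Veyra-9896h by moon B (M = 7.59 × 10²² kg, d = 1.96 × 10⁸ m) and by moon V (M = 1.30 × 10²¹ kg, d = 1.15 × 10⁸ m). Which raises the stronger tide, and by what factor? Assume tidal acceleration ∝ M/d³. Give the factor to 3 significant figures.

Moon B, by a factor of ≈ 11.8

The tide-raising term goes as M/d³ (the gradient of a 1/d² field).
Moon B: (7.59 × 10²²) / (1.96 × 10⁸)³ = 1.008 × 10⁻²
Moon V: (1.30 × 10²¹) / (1.15 × 10⁸)³ = 8.548 × 10⁻⁴
Ratio (larger/smaller) = 11.8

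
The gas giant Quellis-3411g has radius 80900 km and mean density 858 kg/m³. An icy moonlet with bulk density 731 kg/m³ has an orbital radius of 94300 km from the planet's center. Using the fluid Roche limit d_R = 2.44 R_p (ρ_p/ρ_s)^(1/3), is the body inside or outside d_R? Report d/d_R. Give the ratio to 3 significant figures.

inside; d/d_R ≈ 0.453

d_R = 2.44 × (80900 km) × (858/731)^(1/3) = 2.082 × 10⁵ km
d/d_R = (94300) / (2.082 × 10⁵) = 0.453
Since d/d_R < 1, the body is inside the Roche limit.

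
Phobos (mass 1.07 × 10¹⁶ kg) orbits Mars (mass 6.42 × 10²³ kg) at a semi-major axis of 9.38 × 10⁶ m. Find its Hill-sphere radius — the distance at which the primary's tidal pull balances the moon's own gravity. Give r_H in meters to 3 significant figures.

1.66 × 10⁴ m

r_H ≈ a (m/3M)^(1/3)
    = (9.38 × 10⁶) × (1.07 × 10¹⁶ / (3 × 6.42 × 10²³))^(1/3)
    = 1.66 × 10⁴ m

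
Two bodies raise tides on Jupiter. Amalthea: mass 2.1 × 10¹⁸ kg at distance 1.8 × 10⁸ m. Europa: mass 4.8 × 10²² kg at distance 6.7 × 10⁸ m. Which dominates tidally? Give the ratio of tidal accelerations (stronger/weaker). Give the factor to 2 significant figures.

Europa, by a factor of ≈ 440

Compare M/d³ for the two perturbers:
Amalthea: (2.1 × 10¹⁸) / (1.8 × 10⁸)³ = 3.601 × 10⁻⁷
Europa: (4.8 × 10²²) / (6.7 × 10⁸)³ = 1.596 × 10⁻⁴
Ratio (larger/smaller) = 440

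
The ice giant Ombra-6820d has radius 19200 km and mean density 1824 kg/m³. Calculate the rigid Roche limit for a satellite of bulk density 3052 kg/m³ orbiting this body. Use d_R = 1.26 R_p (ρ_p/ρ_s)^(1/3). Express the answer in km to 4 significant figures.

20380 km

d_R = 1.26 × 19200 km × (1824/3052)^(1/3)
    = 20380 km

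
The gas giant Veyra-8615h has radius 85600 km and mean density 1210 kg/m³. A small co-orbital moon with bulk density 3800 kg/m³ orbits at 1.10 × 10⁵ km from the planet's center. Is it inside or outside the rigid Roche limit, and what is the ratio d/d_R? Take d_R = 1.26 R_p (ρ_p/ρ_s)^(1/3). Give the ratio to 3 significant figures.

outside; d/d_R ≈ 1.49

d_R = 1.26 × (85600 km) × (1210/3800)^(1/3) = 73650 km
d/d_R = (1.10 × 10⁵) / (73650) = 1.49
Since d/d_R > 1, the body is outside the Roche limit.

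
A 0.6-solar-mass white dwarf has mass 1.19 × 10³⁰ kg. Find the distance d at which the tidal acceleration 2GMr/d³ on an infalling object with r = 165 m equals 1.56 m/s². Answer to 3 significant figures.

2.56 × 10⁷ m

2GMr/d³ = a_tidal  ⇒  d = (2GMr / a_tidal)^(1/3)
d = (2 × 6.674×10⁻¹¹ × (1.19 × 10³⁰) × (165) / (1.56))^(1/3)
  = 2.56 × 10⁷ m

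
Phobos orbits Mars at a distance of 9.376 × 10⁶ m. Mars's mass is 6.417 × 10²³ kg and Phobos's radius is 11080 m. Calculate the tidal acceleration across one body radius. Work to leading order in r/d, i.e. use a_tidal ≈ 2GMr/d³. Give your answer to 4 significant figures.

1.151 × 10⁻³ m/s²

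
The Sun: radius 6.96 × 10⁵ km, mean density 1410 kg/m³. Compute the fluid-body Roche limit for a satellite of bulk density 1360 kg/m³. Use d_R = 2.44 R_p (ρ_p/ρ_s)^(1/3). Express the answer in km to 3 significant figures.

d_R = 2.44 × 6.96 × 10⁵ km × (1410/1360)^(1/3)
    = 1.72 × 10⁶ km

1.72 × 10⁶ km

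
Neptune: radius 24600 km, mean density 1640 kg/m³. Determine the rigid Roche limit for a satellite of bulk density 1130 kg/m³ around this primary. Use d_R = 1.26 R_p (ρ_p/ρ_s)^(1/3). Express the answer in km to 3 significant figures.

35100 km

d_R = 1.26 × 24600 km × (1640/1130)^(1/3)
    = 35100 km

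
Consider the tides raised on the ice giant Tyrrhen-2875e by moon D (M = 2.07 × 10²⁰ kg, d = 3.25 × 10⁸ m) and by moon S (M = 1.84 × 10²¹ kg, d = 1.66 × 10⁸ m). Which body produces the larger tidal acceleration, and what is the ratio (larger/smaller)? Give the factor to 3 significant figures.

Moon S, by a factor of ≈ 66.7

Tidal acceleration ∝ M/d³, so compare M/d³ for each.
Moon D: (2.07 × 10²⁰) / (3.25 × 10⁸)³ = 6.030 × 10⁻⁶
Moon S: (1.84 × 10²¹) / (1.66 × 10⁸)³ = 4.022 × 10⁻⁴
Ratio (larger/smaller) = 66.7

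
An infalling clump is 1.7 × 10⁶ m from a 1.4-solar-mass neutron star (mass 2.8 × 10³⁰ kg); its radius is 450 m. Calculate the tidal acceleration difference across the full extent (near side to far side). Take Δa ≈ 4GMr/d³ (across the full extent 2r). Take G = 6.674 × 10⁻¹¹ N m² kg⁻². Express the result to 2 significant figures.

6.8 × 10⁴ m/s²

Δg = 4GMr/d³
   = 4 × (6.674 × 10⁻¹¹) × (2.8 × 10³⁰) × (450) / (1.7 × 10⁶)³
   = 6.8 × 10⁴ m/s²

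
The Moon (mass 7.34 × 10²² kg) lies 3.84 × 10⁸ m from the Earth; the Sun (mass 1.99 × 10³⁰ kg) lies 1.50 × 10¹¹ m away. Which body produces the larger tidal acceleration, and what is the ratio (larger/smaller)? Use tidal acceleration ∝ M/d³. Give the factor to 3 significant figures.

The Moon, by a factor of ≈ 2.20

Compare M/d³ for the two perturbers:
The Moon: (7.34 × 10²²) / (3.84 × 10⁸)³ = 1.296 × 10⁻³
The Sun: (1.99 × 10³⁰) / (1.50 × 10¹¹)³ = 5.896 × 10⁻⁴
Ratio (larger/smaller) = 2.20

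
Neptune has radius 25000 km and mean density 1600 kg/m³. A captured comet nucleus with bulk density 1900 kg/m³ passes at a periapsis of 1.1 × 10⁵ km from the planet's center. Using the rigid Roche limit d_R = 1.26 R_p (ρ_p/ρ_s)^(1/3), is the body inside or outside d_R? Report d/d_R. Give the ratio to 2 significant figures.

outside; d/d_R ≈ 3.7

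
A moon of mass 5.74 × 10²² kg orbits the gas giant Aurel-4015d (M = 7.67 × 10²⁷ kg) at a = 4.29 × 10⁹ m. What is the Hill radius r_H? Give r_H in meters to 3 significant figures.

r_H ≈ a (m/3M)^(1/3)
    = (4.29 × 10⁹) × (5.74 × 10²² / (3 × 7.67 × 10²⁷))^(1/3)
    = 5.82 × 10⁷ m

5.82 × 10⁷ m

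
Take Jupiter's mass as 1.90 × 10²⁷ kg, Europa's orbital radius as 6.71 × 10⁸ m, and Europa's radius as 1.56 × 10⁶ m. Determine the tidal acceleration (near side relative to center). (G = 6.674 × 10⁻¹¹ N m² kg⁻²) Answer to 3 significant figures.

1.31 × 10⁻³ m/s²

The tidal stretch is the gradient of GM/d² times the body's extent r, hence the 1/d³ dependence.
a_tidal = 2GMr/d³
        = 2 × (6.674 × 10⁻¹¹) × (1.90 × 10²⁷) × (1.56 × 10⁶) / (6.71 × 10⁸)³
        = 1.31 × 10⁻³ m/s²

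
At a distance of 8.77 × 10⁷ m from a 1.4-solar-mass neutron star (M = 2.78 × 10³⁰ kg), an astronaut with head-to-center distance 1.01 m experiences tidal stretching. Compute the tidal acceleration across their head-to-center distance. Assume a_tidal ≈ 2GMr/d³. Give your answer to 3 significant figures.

Δa = 2GMr/d³
   = 2 × (6.674 × 10⁻¹¹) × (2.78 × 10³⁰) × (1.01) / (8.77 × 10⁷)³
   = 5.56 × 10⁻⁴ m/s²

5.56 × 10⁻⁴ m/s²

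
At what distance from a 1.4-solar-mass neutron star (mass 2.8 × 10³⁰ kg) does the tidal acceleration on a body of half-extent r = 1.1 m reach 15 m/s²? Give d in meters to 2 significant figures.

3.0 × 10⁶ m

2GMr/d³ = a_tidal  ⇒  d = (2GMr / a_tidal)^(1/3)
d = (2 × 6.674×10⁻¹¹ × (2.8 × 10³⁰) × (1.1) / (15))^(1/3)
  = 3.0 × 10⁶ m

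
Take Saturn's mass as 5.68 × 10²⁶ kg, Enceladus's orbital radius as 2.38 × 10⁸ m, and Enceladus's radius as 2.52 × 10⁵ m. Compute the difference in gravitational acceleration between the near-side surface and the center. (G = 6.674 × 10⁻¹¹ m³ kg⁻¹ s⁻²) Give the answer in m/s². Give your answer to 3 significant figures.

a_tidal = 2GMr/d³
        = 2 × (6.674 × 10⁻¹¹) × (5.68 × 10²⁶) × (2.52 × 10⁵) / (2.38 × 10⁸)³
        = 1.42 × 10⁻³ m/s²

1.42 × 10⁻³ m/s²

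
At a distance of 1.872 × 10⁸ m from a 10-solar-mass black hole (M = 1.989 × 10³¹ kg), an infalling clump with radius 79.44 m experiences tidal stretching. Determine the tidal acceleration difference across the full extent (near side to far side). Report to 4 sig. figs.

a_tidal = 4GMr/d³
        = 4 × (6.674 × 10⁻¹¹) × (1.989 × 10³¹) × (79.44) / (1.872 × 10⁸)³
        = 6.430 × 10⁻² m/s²

6.430 × 10⁻² m/s²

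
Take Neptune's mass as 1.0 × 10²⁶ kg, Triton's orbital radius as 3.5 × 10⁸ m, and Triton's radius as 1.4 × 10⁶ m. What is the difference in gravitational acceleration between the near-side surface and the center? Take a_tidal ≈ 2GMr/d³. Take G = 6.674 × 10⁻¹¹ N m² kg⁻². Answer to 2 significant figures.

Since r ≪ d, expand the inverse-square field across one radius to get the leading 2GMr/d³ term.
Δa = 2GMr/d³
   = 2 × (6.674 × 10⁻¹¹) × (1.0 × 10²⁶) × (1.4 × 10⁶) / (3.5 × 10⁸)³
   = 4.4 × 10⁻⁴ m/s²

4.4 × 10⁻⁴ m/s²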